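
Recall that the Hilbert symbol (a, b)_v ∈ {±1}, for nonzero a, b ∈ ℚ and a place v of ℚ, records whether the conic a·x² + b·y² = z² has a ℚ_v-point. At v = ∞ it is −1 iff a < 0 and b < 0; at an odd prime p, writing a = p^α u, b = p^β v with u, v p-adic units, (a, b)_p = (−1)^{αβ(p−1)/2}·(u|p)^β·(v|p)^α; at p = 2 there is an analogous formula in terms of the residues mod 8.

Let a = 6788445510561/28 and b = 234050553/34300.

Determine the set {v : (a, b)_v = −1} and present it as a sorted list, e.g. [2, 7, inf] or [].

(a, b) ≡ (248831583, 249711) mod (ℚ^×)²; places V = {2, 3, 5, 7, 11, 13, 19, 23, 41, 43, 47, ∞}.
(a,b)_23: α=2, u≡7; β=1, v≡2 (mod 23); (7|23)=-1, (2|23)=+1; sign (−1)^0·-1^1·+1^2 = -1.
(a,b)_7: α=-1, u≡2; β=-3, v≡1 (mod 7); (2|7)=+1, (1|7)=+1; sign (−1)^1·+1^-3·+1^-1 = -1.
(a,b)_47: α=1, u≡21; β=1, v≡18 (mod 47); (21|47)=+1, (18|47)=+1; sign (−1)^1·+1^1·+1^1 = -1.
(a,b)_3: α=1, u≡2; β=9, v≡2 (mod 3); (2|3)=-1, (2|3)=-1; sign (−1)^1·-1^9·-1^1 = -1.
(a,b)_19: α=2, u≡18; β=0, v≡12 (mod 19); (18|19)=-1, (12|19)=-1; sign (−1)^0·-1^0·-1^2 = +1.
(a,b)_11: α=1, u≡4; β=1, v≡6 (mod 11); (4|11)=+1, (6|11)=-1; sign (−1)^1·+1^1·-1^1 = +1.
(a,b)_∞: sgn(248831583)=+, sgn(249711)=+, so +1.
(a,b)_5: α=0, u≡2; β=-2, v≡4 (mod 5); (2|5)=-1, (4|5)=+1; sign (−1)^0·-1^-2·+1^0 = +1.
(a,b)_43: α=1, u≡14; β=0, v≡15 (mod 43); (14|43)=+1, (15|43)=+1; sign (−1)^0·+1^0·+1^1 = +1.
(a,b)_2: α=-2, β=-2; u≡7, v≡7 (mod 8); ε(u)ε(v)=1·1, αω(v)=-2·0, βω(u)=-2·0; sum ≡ 1  ⇒  -1.
(a,b)_13: α=1, u≡10; β=0, v≡8 (mod 13); (10|13)=+1, (8|13)=-1; sign (−1)^0·+1^0·-1^1 = -1.
(a,b)_41: α=1, u≡38; β=0, v≡36 (mod 41); (38|41)=-1, (36|41)=+1; sign (−1)^0·-1^0·+1^1 = +1.
|Ram(248831583, 249711)| = 6, even; anisotropic at {2, 3, 7, 13, 23, 47}.

[2, 3, 7, 13, 23, 47]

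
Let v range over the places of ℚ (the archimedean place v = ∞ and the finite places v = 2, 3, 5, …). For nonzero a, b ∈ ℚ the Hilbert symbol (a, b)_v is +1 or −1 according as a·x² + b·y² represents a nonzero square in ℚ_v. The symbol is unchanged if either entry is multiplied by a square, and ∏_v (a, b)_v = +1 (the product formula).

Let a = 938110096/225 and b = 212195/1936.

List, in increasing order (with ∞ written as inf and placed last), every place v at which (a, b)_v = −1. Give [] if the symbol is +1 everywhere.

Mod squares: a ≡ 9889, b ≡ 155. Check v ∈ {∞, 2, 3, 5, 7, 11, 29, 31, 37}.
v=11: a=11^3·(≡7), b=11^-2·(≡1) mod 11; (7|11)=-1, (1|11)=+1; (−1)^{3·-2·5}·(-1)^-2·(+1)^3 = +1.
v=29: a=29^1·(≡5), b=29^0·(≡8) mod 29; (5|29)=+1, (8|29)=-1; (−1)^{1·0·14}·(+1)^0·(-1)^1 = -1.
v=37: a=37^0·(≡36), b=37^2·(≡16) mod 37; (36|37)=+1, (16|37)=+1; (−1)^{0·2·18}·(+1)^2·(+1)^0 = +1.
v=7: a=7^2·(≡6), b=7^0·(≡1) mod 7; (6|7)=-1, (1|7)=+1; (−1)^{2·0·3}·(-1)^0·(+1)^2 = +1.
v=5: a=5^-2·(≡4), b=5^1·(≡4) mod 5; (4|5)=+1, (4|5)=+1; (−1)^{-2·1·2}·(+1)^1·(+1)^-2 = +1.
v=31: a=31^1·(≡20), b=31^1·(≡4) mod 31; (20|31)=+1, (4|31)=+1; (−1)^{1·1·15}·(+1)^1·(+1)^1 = -1.
v=∞: 9889 > 0 and 155 > 0  ⇒  (a,b)_∞ = +1.
v=3: a=3^-2·(≡1), b=3^0·(≡2) mod 3; (1|3)=+1, (2|3)=-1; (−1)^{-2·0·1}·(+1)^0·(-1)^-2 = +1.
v=2: v_2(a)=4, v_2(b)=-4; units ≡ 1, 3 (mod 8); ε·ε+αω+βω = 0·1+4·1+-4·0 ≡ 0  ⇒  (a,b)_2 = +1.
(9889, 155 / ℚ) ramifies at {29, 31}: a division algebra.

[29, 31]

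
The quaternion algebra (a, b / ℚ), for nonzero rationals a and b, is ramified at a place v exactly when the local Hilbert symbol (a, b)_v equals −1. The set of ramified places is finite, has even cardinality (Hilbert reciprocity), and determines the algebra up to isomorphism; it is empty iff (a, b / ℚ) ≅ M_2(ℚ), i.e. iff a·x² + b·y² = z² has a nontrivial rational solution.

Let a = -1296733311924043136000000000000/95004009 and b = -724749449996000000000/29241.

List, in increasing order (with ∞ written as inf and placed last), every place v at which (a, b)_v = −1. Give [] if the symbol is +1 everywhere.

[2, 11, 13, 17, 31, inf]

(a, b) ≡ (-6481046, -306590) mod (ℚ^×)²; places V = {2, 3, 5, 11, 13, 17, 19, 23, 31, 43, ∞}.
(a,b)_17: α=3, u≡8; β=2, v≡6 (mod 17); (8|17)=+1, (6|17)=-1; sign (−1)^0·+1^2·-1^3 = -1.
(a,b)_5: α=12, u≡1; β=9, v≡3 (mod 5); (1|5)=+1, (3|5)=-1; sign (−1)^0·+1^9·-1^12 = +1.
(a,b)_2: α=19, β=11; u≡5, v≡1 (mod 8); ε(u)ε(v)=0·0, αω(v)=19·0, βω(u)=11·1; sum ≡ 1  ⇒  -1.
(a,b)_43: α=1, u≡15; β=1, v≡20 (mod 43); (15|43)=+1, (20|43)=-1; sign (−1)^1·+1^1·-1^1 = +1.
(a,b)_3: α=-6, u≡1; β=-4, v≡1 (mod 3); (1|3)=+1, (1|3)=+1; sign (−1)^0·+1^-4·+1^-6 = +1.
(a,b)_11: α=3, u≡8; β=2, v≡10 (mod 11); (8|11)=-1, (10|11)=-1; sign (−1)^0·-1^2·-1^3 = -1.
(a,b)_23: α=2, u≡8; β=1, v≡7 (mod 23); (8|23)=+1, (7|23)=-1; sign (−1)^0·+1^1·-1^2 = +1.
(a,b)_∞: sgn(-6481046)=−, sgn(-306590)=−, so -1.
(a,b)_31: α=1, u≡30; β=1, v≡26 (mod 31); (30|31)=-1, (26|31)=-1; sign (−1)^1·-1^1·-1^1 = -1.
(a,b)_13: α=3, u≡8; β=2, v≡8 (mod 13); (8|13)=-1, (8|13)=-1; sign (−1)^0·-1^2·-1^3 = -1.
(a,b)_19: α=-4, u≡7; β=-2, v≡2 (mod 19); (7|19)=+1, (2|19)=-1; sign (−1)^0·+1^-2·-1^-4 = +1.
(-6481046, -306590 / ℚ) ramifies at {2, 11, 13, 17, 31, ∞}: a division algebra.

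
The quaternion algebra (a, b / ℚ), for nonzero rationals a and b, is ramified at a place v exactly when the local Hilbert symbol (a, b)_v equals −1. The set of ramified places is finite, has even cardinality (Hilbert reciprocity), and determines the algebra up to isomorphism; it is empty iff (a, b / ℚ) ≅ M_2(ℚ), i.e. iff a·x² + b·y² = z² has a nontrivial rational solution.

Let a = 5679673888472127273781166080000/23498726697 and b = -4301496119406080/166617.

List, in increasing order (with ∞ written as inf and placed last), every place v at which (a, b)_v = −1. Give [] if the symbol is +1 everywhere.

[2, 17, 23, 31]

(a, b) ≡ (28934, -2302990) mod (ℚ^×)²; places V = {2, 3, 5, 7, 11, 17, 19, 23, 31, 37, 43, ∞}.
(a,b)_17: α=-3, u≡2; β=-1, v≡7 (mod 17); (2|17)=+1, (7|17)=-1; sign (−1)^0·+1^-1·-1^-3 = -1.
(a,b)_2: α=27, β=9; u≡3, v≡1 (mod 8); ε(u)ε(v)=1·0, αω(v)=27·0, βω(u)=9·1; sum ≡ 1  ⇒  -1.
(a,b)_∞: sgn(28934)=+, sgn(-2302990)=−, so +1.
(a,b)_5: α=4, u≡4; β=1, v≡2 (mod 5); (4|5)=+1, (2|5)=-1; sign (−1)^0·+1^1·-1^4 = +1.
(a,b)_23: α=1, u≡12; β=1, v≡16 (mod 23); (12|23)=+1, (16|23)=+1; sign (−1)^1·+1^1·+1^1 = -1.
(a,b)_3: α=-14, u≡2; β=-4, v≡2 (mod 3); (2|3)=-1, (2|3)=-1; sign (−1)^0·-1^-4·-1^-14 = +1.
(a,b)_43: α=4, u≡13; β=2, v≡38 (mod 43); (13|43)=+1, (38|43)=+1; sign (−1)^0·+1^2·+1^4 = +1.
(a,b)_19: α=2, u≡6; β=1, v≡18 (mod 19); (6|19)=+1, (18|19)=-1; sign (−1)^0·+1^1·-1^2 = +1.
(a,b)_11: α=0, u≡4; β=-2, v≡5 (mod 11); (4|11)=+1, (5|11)=+1; sign (−1)^0·+1^-2·+1^0 = +1.
(a,b)_7: α=2, u≡5; β=2, v≡3 (mod 7); (5|7)=-1, (3|7)=-1; sign (−1)^0·-1^2·-1^2 = +1.
(a,b)_37: α=3, u≡31; β=2, v≡33 (mod 37); (31|37)=-1, (33|37)=+1; sign (−1)^0·-1^2·+1^3 = +1.
(a,b)_31: α=2, u≡26; β=1, v≡29 (mod 31); (26|31)=-1, (29|31)=-1; sign (−1)^0·-1^1·-1^2 = -1.
(28934, -2302990 / ℚ) ramifies at {2, 17, 23, 31}: a division algebra.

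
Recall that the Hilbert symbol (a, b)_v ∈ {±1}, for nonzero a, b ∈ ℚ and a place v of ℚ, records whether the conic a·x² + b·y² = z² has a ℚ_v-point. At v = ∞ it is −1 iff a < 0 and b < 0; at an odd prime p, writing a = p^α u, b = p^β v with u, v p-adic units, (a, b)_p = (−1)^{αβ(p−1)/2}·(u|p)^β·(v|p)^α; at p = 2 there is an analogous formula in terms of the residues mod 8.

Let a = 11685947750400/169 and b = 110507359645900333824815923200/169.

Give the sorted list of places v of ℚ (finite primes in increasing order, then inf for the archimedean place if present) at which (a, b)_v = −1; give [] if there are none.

(a, b) ≡ (25806, 110143) mod (ℚ^×)²; places V = {2, 3, 5, 7, 11, 13, 17, 19, 23, 31, ∞}.
(a,b)_3: α=1, u≡1; β=4, v≡1 (mod 3); (1|3)=+1, (1|3)=+1; sign (−1)^0·+1^4·+1^1 = +1.
(a,b)_5: α=2, u≡4; β=2, v≡2 (mod 5); (4|5)=+1, (2|5)=-1; sign (−1)^0·+1^2·-1^2 = +1.
(a,b)_19: α=2, u≡17; β=5, v≡3 (mod 19); (17|19)=+1, (3|19)=-1; sign (−1)^0·+1^5·-1^2 = +1.
(a,b)_2: α=11, β=22; u≡7, v≡7 (mod 8); ε(u)ε(v)=1·1, αω(v)=11·0, βω(u)=22·0; sum ≡ 1  ⇒  -1.
(a,b)_17: α=1, u≡5; β=3, v≡9 (mod 17); (5|17)=-1, (9|17)=+1; sign (−1)^0·-1^3·+1^1 = -1.
(a,b)_∞: sgn(25806)=+, sgn(110143)=+, so +1.
(a,b)_31: α=0, u≡10; β=1, v≡5 (mod 31); (10|31)=+1, (5|31)=+1; sign (−1)^0·+1^1·+1^0 = +1.
(a,b)_23: α=1, u≡16; β=2, v≡17 (mod 23); (16|23)=+1, (17|23)=-1; sign (−1)^0·+1^2·-1^1 = -1.
(a,b)_11: α=1, u≡5; β=3, v≡4 (mod 11); (5|11)=+1, (4|11)=+1; sign (−1)^1·+1^3·+1^1 = -1.
(a,b)_13: α=-2, u≡1; β=-2, v≡8 (mod 13); (1|13)=+1, (8|13)=-1; sign (−1)^0·+1^-2·-1^-2 = +1.
(a,b)_7: α=2, u≡2; β=2, v≡3 (mod 7); (2|7)=+1, (3|7)=-1; sign (−1)^0·+1^2·-1^2 = +1.
Ram(25806, 110143) = {2, 11, 17, 23}; no ℚ_2-point on the conic.

[2, 11, 17, 23]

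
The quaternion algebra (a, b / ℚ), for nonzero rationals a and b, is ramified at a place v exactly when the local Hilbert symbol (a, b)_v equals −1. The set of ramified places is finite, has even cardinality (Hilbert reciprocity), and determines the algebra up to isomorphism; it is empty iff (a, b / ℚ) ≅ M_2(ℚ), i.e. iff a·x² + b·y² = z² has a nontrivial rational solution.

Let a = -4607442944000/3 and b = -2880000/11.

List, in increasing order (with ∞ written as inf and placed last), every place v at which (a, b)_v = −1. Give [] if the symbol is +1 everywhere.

Mod squares: a ≡ -195, b ≡ -22. Check v ∈ {∞, 2, 3, 5, 11, 13}.
v=2: v_2(a)=24, v_2(b)=9; units ≡ 5, 5 (mod 8); ε·ε+αω+βω = 0·0+24·1+9·1 ≡ 1  ⇒  (a,b)_2 = -1.
v=5: a=5^3·(≡1), b=5^4·(≡2) mod 5; (1|5)=+1, (2|5)=-1; (−1)^{3·4·2}·(+1)^4·(-1)^3 = -1.
v=∞: -195 < 0 and -22 < 0  ⇒  (a,b)_∞ = -1.
v=13: a=13^3·(≡6), b=13^0·(≡3) mod 13; (6|13)=-1, (3|13)=+1; (−1)^{3·0·6}·(-1)^0·(+1)^3 = +1.
v=11: a=11^0·(≡9), b=11^-1·(≡9) mod 11; (9|11)=+1, (9|11)=+1; (−1)^{0·-1·5}·(+1)^-1·(+1)^0 = +1.
v=3: a=3^-1·(≡1), b=3^2·(≡2) mod 3; (1|3)=+1, (2|3)=-1; (−1)^{-1·2·1}·(+1)^2·(-1)^-1 = -1.
Ram(-195, -22) = {2, 3, 5, ∞}; no ℚ_2-point on the conic.

[2, 3, 5, inf]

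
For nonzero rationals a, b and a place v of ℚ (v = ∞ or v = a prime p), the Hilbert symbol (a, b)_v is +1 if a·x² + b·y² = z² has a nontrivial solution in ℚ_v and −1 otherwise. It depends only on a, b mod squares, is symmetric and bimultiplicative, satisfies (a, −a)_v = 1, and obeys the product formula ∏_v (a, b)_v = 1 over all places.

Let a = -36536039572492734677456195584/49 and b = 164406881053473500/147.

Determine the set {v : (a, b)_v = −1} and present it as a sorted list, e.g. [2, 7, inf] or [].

[3, 17, 23, 41]

(a, b) ≡ (-12121, 198645) mod (ℚ^×)²; places V = {2, 3, 5, 7, 13, 17, 19, 23, 31, 41, ∞}.
(a,b)_2: α=12, β=2; u≡7, v≡5 (mod 8); ε(u)ε(v)=1·0, αω(v)=12·1, βω(u)=2·0; sum ≡ 0  ⇒  +1.
(a,b)_31: α=3, u≡11; β=2, v≡28 (mod 31); (11|31)=-1, (28|31)=+1; sign (−1)^0·-1^2·+1^3 = +1.
(a,b)_23: α=3, u≡8; β=2, v≡7 (mod 23); (8|23)=+1, (7|23)=-1; sign (−1)^0·+1^2·-1^3 = -1.
(a,b)_41: α=2, u≡17; β=1, v≡11 (mod 41); (17|41)=-1, (11|41)=-1; sign (−1)^0·-1^1·-1^2 = -1.
(a,b)_3: α=0, u≡2; β=-1, v≡2 (mod 3); (2|3)=-1, (2|3)=-1; sign (−1)^0·-1^-1·-1^0 = -1.
(a,b)_17: α=5, u≡13; β=3, v≡5 (mod 17); (13|17)=+1, (5|17)=-1; sign (−1)^0·+1^3·-1^5 = -1.
(a,b)_7: α=-2, u≡6; β=-2, v≡5 (mod 7); (6|7)=-1, (5|7)=-1; sign (−1)^0·-1^-2·-1^-2 = +1.
(a,b)_13: α=4, u≡8; β=2, v≡6 (mod 13); (8|13)=-1, (6|13)=-1; sign (−1)^0·-1^2·-1^4 = +1.
(a,b)_5: α=0, u≡4; β=3, v≡4 (mod 5); (4|5)=+1, (4|5)=+1; sign (−1)^0·+1^3·+1^0 = +1.
(a,b)_∞: sgn(-12121)=−, sgn(198645)=+, so +1.
(a,b)_19: α=2, u≡11; β=1, v≡16 (mod 19); (11|19)=+1, (16|19)=+1; sign (−1)^0·+1^1·+1^2 = +1.
(-12121, 198645 / ℚ) ramifies at {3, 17, 23, 41}: a division algebra.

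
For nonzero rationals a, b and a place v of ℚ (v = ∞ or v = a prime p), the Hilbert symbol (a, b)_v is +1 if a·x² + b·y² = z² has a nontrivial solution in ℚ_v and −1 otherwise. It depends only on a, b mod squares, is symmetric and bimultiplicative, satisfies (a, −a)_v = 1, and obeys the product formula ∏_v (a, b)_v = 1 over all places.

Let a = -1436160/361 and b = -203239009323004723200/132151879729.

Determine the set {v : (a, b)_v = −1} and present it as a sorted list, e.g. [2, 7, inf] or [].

Mod squares: a ≡ -5610, b ≡ -33. Check v ∈ {∞, 2, 3, 5, 11, 17, 19, 53}.
v=5: a=5^1·(≡3), b=5^2·(≡3) mod 5; (3|5)=-1, (3|5)=-1; (−1)^{1·2·2}·(-1)^2·(-1)^1 = -1.
v=19: a=19^-2·(≡12), b=19^-6·(≡7) mod 19; (12|19)=-1, (7|19)=+1; (−1)^{-2·-6·9}·(-1)^-6·(+1)^-2 = +1.
v=53: a=53^0·(≡39), b=53^-2·(≡14) mod 53; (39|53)=-1, (14|53)=-1; (−1)^{0·-2·26}·(-1)^-2·(-1)^0 = +1.
v=11: a=11^1·(≡6), b=11^3·(≡8) mod 11; (6|11)=-1, (8|11)=-1; (−1)^{1·3·5}·(-1)^3·(-1)^1 = -1.
v=∞: -5610 < 0 and -33 < 0  ⇒  (a,b)_∞ = -1.
v=3: a=3^1·(≡2), b=3^9·(≡1) mod 3; (2|3)=-1, (1|3)=+1; (−1)^{1·9·1}·(-1)^9·(+1)^1 = +1.
v=2: v_2(a)=9, v_2(b)=30; units ≡ 3, 7 (mod 8); ε·ε+αω+βω = 1·1+9·0+30·1 ≡ 1  ⇒  (a,b)_2 = -1.
v=17: a=17^1·(≡11), b=17^2·(≡13) mod 17; (11|17)=-1, (13|17)=+1; (−1)^{1·2·8}·(-1)^2·(+1)^1 = +1.
(-5610, -33 / ℚ) ramifies at {2, 5, 11, ∞}: a division algebra.

[2, 5, 11, inf]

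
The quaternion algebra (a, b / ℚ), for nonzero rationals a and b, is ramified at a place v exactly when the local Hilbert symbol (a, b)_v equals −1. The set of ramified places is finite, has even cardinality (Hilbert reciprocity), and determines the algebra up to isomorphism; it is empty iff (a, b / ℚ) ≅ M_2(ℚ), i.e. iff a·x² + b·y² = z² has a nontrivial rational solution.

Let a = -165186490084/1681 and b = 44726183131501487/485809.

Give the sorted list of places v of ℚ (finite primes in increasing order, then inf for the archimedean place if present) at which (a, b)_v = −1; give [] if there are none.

[2, 37, 47, 53]

Mod squares: a ≡ -645169, b ≡ 14838887. Check v ∈ {∞, 2, 7, 11, 17, 23, 31, 37, 41, 47, 53}.
v=2: v_2(a)=2, v_2(b)=0; units ≡ 7, 7 (mod 8); ε·ε+αω+βω = 1·1+2·0+0·0 ≡ 1  ⇒  (a,b)_2 = -1.
v=7: a=7^1·(≡1), b=7^3·(≡3) mod 7; (1|7)=+1, (3|7)=-1; (−1)^{1·3·3}·(+1)^3·(-1)^1 = +1.
v=47: a=47^1·(≡33), b=47^1·(≡13) mod 47; (33|47)=-1, (13|47)=-1; (−1)^{1·1·23}·(-1)^1·(-1)^1 = -1.
v=41: a=41^-2·(≡19), b=41^-2·(≡6) mod 41; (19|41)=-1, (6|41)=-1; (−1)^{-2·-2·20}·(-1)^-2·(-1)^-2 = +1.
v=23: a=23^2·(≡2), b=23^3·(≡5) mod 23; (2|23)=+1, (5|23)=-1; (−1)^{2·3·11}·(+1)^3·(-1)^2 = +1.
v=53: a=53^1·(≡15), b=53^1·(≡41) mod 53; (15|53)=+1, (41|53)=-1; (−1)^{1·1·26}·(+1)^1·(-1)^1 = -1.
v=∞: -645169 < 0 and 14838887 > 0  ⇒  (a,b)_∞ = +1.
v=17: a=17^0·(≡16), b=17^-2·(≡7) mod 17; (16|17)=+1, (7|17)=-1; (−1)^{0·-2·8}·(+1)^-2·(-1)^0 = +1.
v=11: a=11^2·(≡5), b=11^2·(≡10) mod 11; (5|11)=+1, (10|11)=-1; (−1)^{2·2·5}·(+1)^2·(-1)^2 = +1.
v=31: a=31^0·(≡3), b=31^2·(≡17) mod 31; (3|31)=-1, (17|31)=-1; (−1)^{0·2·15}·(-1)^2·(-1)^0 = +1.
v=37: a=37^1·(≡21), b=37^1·(≡15) mod 37; (21|37)=+1, (15|37)=-1; (−1)^{1·1·18}·(+1)^1·(-1)^1 = -1.
(-645169, 14838887 / ℚ) ramifies at {2, 37, 47, 53}: a division algebra.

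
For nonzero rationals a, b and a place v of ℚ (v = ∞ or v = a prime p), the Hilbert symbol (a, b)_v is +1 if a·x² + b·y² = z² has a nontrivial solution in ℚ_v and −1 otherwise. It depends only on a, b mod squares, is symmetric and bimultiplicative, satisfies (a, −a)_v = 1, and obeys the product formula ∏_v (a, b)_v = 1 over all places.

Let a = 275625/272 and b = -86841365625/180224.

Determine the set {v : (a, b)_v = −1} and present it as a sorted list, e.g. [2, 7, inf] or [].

(a, b) ≡ (17, -19635) mod (ℚ^×)²; places V = {2, 3, 5, 7, 11, 17, 31, ∞}.
(a,b)_7: α=2, u≡3; β=1, v≡4 (mod 7); (3|7)=-1, (4|7)=+1; sign (−1)^0·-1^1·+1^2 = -1.
(a,b)_17: α=-1, u≡13; β=1, v≡16 (mod 17); (13|17)=+1, (16|17)=+1; sign (−1)^0·+1^1·+1^-1 = +1.
(a,b)_3: α=2, u≡2; β=5, v≡1 (mod 3); (2|3)=-1, (1|3)=+1; sign (−1)^0·-1^5·+1^2 = -1.
(a,b)_5: α=4, u≡3; β=5, v≡2 (mod 5); (3|5)=-1, (2|5)=-1; sign (−1)^0·-1^5·-1^4 = -1.
(a,b)_2: α=-4, β=-14; u≡1, v≡5 (mod 8); ε(u)ε(v)=0·0, αω(v)=-4·1, βω(u)=-14·0; sum ≡ 0  ⇒  +1.
(a,b)_11: α=0, u≡8; β=-1, v≡6 (mod 11); (8|11)=-1, (6|11)=-1; sign (−1)^0·-1^-1·-1^0 = -1.
(a,b)_∞: sgn(17)=+, sgn(-19635)=−, so +1.
(a,b)_31: α=0, u≡26; β=2, v≡16 (mod 31); (26|31)=-1, (16|31)=+1; sign (−1)^0·-1^2·+1^0 = +1.
(17, -19635 / ℚ) ramifies at {3, 5, 7, 11}: a division algebra.

[3, 5, 7, 11]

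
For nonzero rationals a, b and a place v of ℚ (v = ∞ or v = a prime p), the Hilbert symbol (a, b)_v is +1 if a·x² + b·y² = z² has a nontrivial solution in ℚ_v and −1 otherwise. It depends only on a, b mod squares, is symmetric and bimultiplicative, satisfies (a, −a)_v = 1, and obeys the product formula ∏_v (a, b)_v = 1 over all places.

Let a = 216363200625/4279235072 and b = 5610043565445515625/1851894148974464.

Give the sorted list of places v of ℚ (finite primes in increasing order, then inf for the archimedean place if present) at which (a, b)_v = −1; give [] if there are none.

[7, 11, 17, 19]

(a, b) ≡ (418, 49742) mod (ℚ^×)²; places V = {2, 3, 5, 7, 11, 13, 17, 19, 59, ∞}.
(a,b)_11: α=3, u≡4; β=3, v≡3 (mod 11); (4|11)=+1, (3|11)=+1; sign (−1)^1·+1^3·+1^3 = -1.
(a,b)_3: α=4, u≡1; β=4, v≡2 (mod 3); (1|3)=+1, (2|3)=-1; sign (−1)^0·+1^4·-1^4 = +1.
(a,b)_13: α=2, u≡8; β=4, v≡4 (mod 13); (8|13)=-1, (4|13)=+1; sign (−1)^0·-1^4·+1^2 = +1.
(a,b)_5: α=4, u≡3; β=6, v≡2 (mod 5); (3|5)=-1, (2|5)=-1; sign (−1)^0·-1^6·-1^4 = +1.
(a,b)_17: α=0, u≡5; β=1, v≡9 (mod 17); (5|17)=-1, (9|17)=+1; sign (−1)^0·-1^1·+1^0 = -1.
(a,b)_7: α=-4, u≡6; β=-3, v≡1 (mod 7); (6|7)=-1, (1|7)=+1; sign (−1)^0·-1^-3·+1^-4 = -1.
(a,b)_2: α=-9, β=-7; u≡1, v≡7 (mod 8); ε(u)ε(v)=0·1, αω(v)=-9·0, βω(u)=-7·0; sum ≡ 0  ⇒  +1.
(a,b)_19: α=1, u≡2; β=3, v≡8 (mod 19); (2|19)=-1, (8|19)=-1; sign (−1)^1·-1^3·-1^1 = -1.
(a,b)_∞: sgn(418)=+, sgn(49742)=+, so +1.
(a,b)_59: α=-2, u≡15; β=-6, v≡16 (mod 59); (15|59)=+1, (16|59)=+1; sign (−1)^0·+1^-6·+1^-2 = +1.
(418, 49742 / ℚ) ramifies at {7, 11, 17, 19}: a division algebra.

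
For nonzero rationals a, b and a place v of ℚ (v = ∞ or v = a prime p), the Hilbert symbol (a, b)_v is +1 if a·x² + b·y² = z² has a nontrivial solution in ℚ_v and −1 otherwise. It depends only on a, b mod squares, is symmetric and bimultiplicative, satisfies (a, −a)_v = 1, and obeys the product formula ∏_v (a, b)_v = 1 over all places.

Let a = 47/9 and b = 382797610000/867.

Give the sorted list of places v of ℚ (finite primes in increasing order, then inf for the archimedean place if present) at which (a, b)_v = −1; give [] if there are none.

[2, 3, 13, 47]

Mod squares: a ≡ 47, b ≡ 51987. Check v ∈ {∞, 2, 3, 5, 13, 17, 31, 43, 47}.
v=2: v_2(a)=0, v_2(b)=4; units ≡ 7, 3 (mod 8); ε·ε+αω+βω = 1·1+0·1+4·0 ≡ 1  ⇒  (a,b)_2 = -1.
v=31: a=31^0·(≡19), b=31^1·(≡11) mod 31; (19|31)=+1, (11|31)=-1; (−1)^{0·1·15}·(+1)^1·(-1)^0 = +1.
v=43: a=43^0·(≡10), b=43^1·(≡30) mod 43; (10|43)=+1, (30|43)=-1; (−1)^{0·1·21}·(+1)^1·(-1)^0 = +1.
v=13: a=13^0·(≡11), b=13^1·(≡2) mod 13; (11|13)=-1, (2|13)=-1; (−1)^{0·1·6}·(-1)^1·(-1)^0 = -1.
v=∞: 47 > 0 and 51987 > 0  ⇒  (a,b)_∞ = +1.
v=47: a=47^1·(≡21), b=47^2·(≡23) mod 47; (21|47)=+1, (23|47)=-1; (−1)^{1·2·23}·(+1)^2·(-1)^1 = -1.
v=5: a=5^0·(≡3), b=5^4·(≡3) mod 5; (3|5)=-1, (3|5)=-1; (−1)^{0·4·2}·(-1)^4·(-1)^0 = +1.
v=17: a=17^0·(≡9), b=17^-2·(≡9) mod 17; (9|17)=+1, (9|17)=+1; (−1)^{0·-2·8}·(+1)^-2·(+1)^0 = +1.
v=3: a=3^-2·(≡2), b=3^-1·(≡1) mod 3; (2|3)=-1, (1|3)=+1; (−1)^{-2·-1·1}·(-1)^-1·(+1)^-2 = -1.
Ram(47, 51987) = {2, 3, 13, 47}; no ℚ_2-point on the conic.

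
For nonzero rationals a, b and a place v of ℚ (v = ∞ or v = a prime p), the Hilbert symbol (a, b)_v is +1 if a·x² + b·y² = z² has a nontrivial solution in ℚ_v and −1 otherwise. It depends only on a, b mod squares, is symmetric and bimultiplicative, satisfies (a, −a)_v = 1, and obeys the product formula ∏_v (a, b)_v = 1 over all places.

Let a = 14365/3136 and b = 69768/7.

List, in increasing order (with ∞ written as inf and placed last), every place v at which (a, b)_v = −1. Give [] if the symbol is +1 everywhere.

Mod squares: a ≡ 85, b ≡ 13566. Check v ∈ {∞, 2, 3, 5, 7, 13, 17, 19}.
v=3: a=3^0·(≡1), b=3^3·(≡1) mod 3; (1|3)=+1, (1|3)=+1; (−1)^{0·3·1}·(+1)^3·(+1)^0 = +1.
v=5: a=5^1·(≡3), b=5^0·(≡4) mod 5; (3|5)=-1, (4|5)=+1; (−1)^{1·0·2}·(-1)^0·(+1)^1 = +1.
v=17: a=17^1·(≡10), b=17^1·(≡1) mod 17; (10|17)=-1, (1|17)=+1; (−1)^{1·1·8}·(-1)^1·(+1)^1 = -1.
v=19: a=19^0·(≡1), b=19^1·(≡17) mod 19; (1|19)=+1, (17|19)=+1; (−1)^{0·1·9}·(+1)^1·(+1)^0 = +1.
v=7: a=7^-2·(≡1), b=7^-1·(≡6) mod 7; (1|7)=+1, (6|7)=-1; (−1)^{-2·-1·3}·(+1)^-1·(-1)^-2 = +1.
v=13: a=13^2·(≡11), b=13^0·(≡7) mod 13; (11|13)=-1, (7|13)=-1; (−1)^{2·0·6}·(-1)^0·(-1)^2 = +1.
v=2: v_2(a)=-6, v_2(b)=3; units ≡ 5, 7 (mod 8); ε·ε+αω+βω = 0·1+-6·0+3·1 ≡ 1  ⇒  (a,b)_2 = -1.
v=∞: 85 > 0 and 13566 > 0  ⇒  (a,b)_∞ = +1.
|Ram(85, 13566)| = 2, even; anisotropic at {2, 17}.

[2, 17]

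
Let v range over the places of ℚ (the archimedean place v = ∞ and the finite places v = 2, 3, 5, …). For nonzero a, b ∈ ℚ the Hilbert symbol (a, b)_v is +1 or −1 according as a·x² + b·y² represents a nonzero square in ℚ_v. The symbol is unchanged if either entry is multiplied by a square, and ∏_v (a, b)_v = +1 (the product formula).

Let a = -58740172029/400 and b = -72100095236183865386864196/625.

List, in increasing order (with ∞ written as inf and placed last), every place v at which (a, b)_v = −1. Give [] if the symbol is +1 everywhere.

[2, 31, 37, inf]

(a, b) ≡ (-14799741, -43401) mod (ℚ^×)²; places V = {2, 3, 5, 7, 11, 17, 23, 31, 37, ∞}.
(a,b)_2: α=-4, β=2; u≡3, v≡7 (mod 8); ε(u)ε(v)=1·1, αω(v)=-4·0, βω(u)=2·1; sum ≡ 1  ⇒  -1.
(a,b)_17: α=1, u≡3; β=5, v≡7 (mod 17); (3|17)=-1, (7|17)=-1; sign (−1)^0·-1^5·-1^1 = +1.
(a,b)_3: α=5, u≡1; β=11, v≡2 (mod 3); (1|3)=+1, (2|3)=-1; sign (−1)^1·+1^11·-1^5 = +1.
(a,b)_∞: sgn(-14799741)=−, sgn(-43401)=−, so -1.
(a,b)_7: α=2, u≡1; β=0, v≡3 (mod 7); (1|7)=+1, (3|7)=-1; sign (−1)^0·+1^0·-1^2 = +1.
(a,b)_23: α=1, u≡16; β=3, v≡17 (mod 23); (16|23)=+1, (17|23)=-1; sign (−1)^1·+1^3·-1^1 = +1.
(a,b)_11: α=1, u≡5; β=2, v≡4 (mod 11); (5|11)=+1, (4|11)=+1; sign (−1)^0·+1^2·+1^1 = +1.
(a,b)_37: α=1, u≡17; β=3, v≡26 (mod 37); (17|37)=-1, (26|37)=+1; sign (−1)^0·-1^3·+1^1 = -1.
(a,b)_31: α=1, u≡14; β=2, v≡15 (mod 31); (14|31)=+1, (15|31)=-1; sign (−1)^0·+1^2·-1^1 = -1.
(a,b)_5: α=-2, u≡1; β=-4, v≡4 (mod 5); (1|5)=+1, (4|5)=+1; sign (−1)^0·+1^-4·+1^-2 = +1.
(-14799741, -43401 / ℚ) ramifies at {2, 31, 37, ∞}: a division algebra.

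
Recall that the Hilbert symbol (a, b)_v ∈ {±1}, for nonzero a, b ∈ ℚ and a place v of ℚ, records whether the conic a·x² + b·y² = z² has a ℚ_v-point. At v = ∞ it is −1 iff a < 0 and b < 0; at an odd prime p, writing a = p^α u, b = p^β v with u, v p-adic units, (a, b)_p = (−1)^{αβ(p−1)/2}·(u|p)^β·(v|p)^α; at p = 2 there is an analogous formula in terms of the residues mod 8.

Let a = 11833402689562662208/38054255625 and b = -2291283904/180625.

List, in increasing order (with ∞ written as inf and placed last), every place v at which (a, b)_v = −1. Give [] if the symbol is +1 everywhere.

(a, b) ≡ (253, -14911) mod (ℚ^×)²; places V = {2, 3, 5, 7, 11, 13, 17, 23, 31, 37, ∞}.
(a,b)_5: α=-4, u≡2; β=-4, v≡4 (mod 5); (2|5)=-1, (4|5)=+1; sign (−1)^0·-1^-4·+1^-4 = +1.
(a,b)_2: α=6, β=6; u≡5, v≡1 (mod 8); ε(u)ε(v)=0·0, αω(v)=6·0, βω(u)=6·1; sum ≡ 0  ⇒  +1.
(a,b)_∞: sgn(253)=+, sgn(-14911)=−, so +1.
(a,b)_17: α=-4, u≡8; β=-2, v≡9 (mod 17); (8|17)=+1, (9|17)=+1; sign (−1)^0·+1^-2·+1^-4 = +1.
(a,b)_31: α=2, u≡10; β=1, v≡27 (mod 31); (10|31)=+1, (27|31)=-1; sign (−1)^0·+1^1·-1^2 = +1.
(a,b)_37: α=4, u≡23; β=1, v≡11 (mod 37); (23|37)=-1, (11|37)=+1; sign (−1)^0·-1^1·+1^4 = -1.
(a,b)_3: α=-6, u≡1; β=0, v≡2 (mod 3); (1|3)=+1, (2|3)=-1; sign (−1)^0·+1^0·-1^-6 = +1.
(a,b)_23: α=1, u≡20; β=0, v≡18 (mod 23); (20|23)=-1, (18|23)=+1; sign (−1)^0·-1^0·+1^1 = +1.
(a,b)_11: α=1, u≡9; β=0, v≡5 (mod 11); (9|11)=+1, (5|11)=+1; sign (−1)^0·+1^0·+1^1 = +1.
(a,b)_7: α=4, u≡4; β=4, v≡5 (mod 7); (4|7)=+1, (5|7)=-1; sign (−1)^0·+1^4·-1^4 = +1.
(a,b)_13: α=2, u≡5; β=1, v≡9 (mod 13); (5|13)=-1, (9|13)=+1; sign (−1)^0·-1^1·+1^2 = -1.
Ram(253, -14911) = {13, 37}; no ℚ_13-point on the conic.

[13, 37]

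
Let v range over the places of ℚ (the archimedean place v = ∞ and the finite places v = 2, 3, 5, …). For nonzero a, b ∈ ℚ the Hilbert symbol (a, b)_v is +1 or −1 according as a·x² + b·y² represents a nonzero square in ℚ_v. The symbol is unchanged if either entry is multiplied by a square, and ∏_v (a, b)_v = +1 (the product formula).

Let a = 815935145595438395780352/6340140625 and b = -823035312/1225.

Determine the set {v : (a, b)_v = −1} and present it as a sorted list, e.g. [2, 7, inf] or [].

(a, b) ≡ (253, -5715523) mod (ℚ^×)²; places V = {2, 3, 5, 7, 11, 13, 19, 23, 29, 41, ∞}.
(a,b)_19: α=2, u≡9; β=1, v≡8 (mod 19); (9|19)=+1, (8|19)=-1; sign (−1)^0·+1^1·-1^2 = +1.
(a,b)_5: α=-6, u≡3; β=-2, v≡2 (mod 5); (3|5)=-1, (2|5)=-1; sign (−1)^0·-1^-2·-1^-6 = +1.
(a,b)_29: α=2, u≡2; β=1, v≡17 (mod 29); (2|29)=-1, (17|29)=-1; sign (−1)^0·-1^1·-1^2 = -1.
(a,b)_7: α=-4, u≡1; β=-2, v≡5 (mod 7); (1|7)=+1, (5|7)=-1; sign (−1)^0·+1^-2·-1^-4 = +1.
(a,b)_2: α=8, β=4; u≡5, v≡5 (mod 8); ε(u)ε(v)=0·0, αω(v)=8·1, βω(u)=4·1; sum ≡ 0  ⇒  +1.
(a,b)_11: α=3, u≡3; β=1, v≡9 (mod 11); (3|11)=+1, (9|11)=+1; sign (−1)^1·+1^1·+1^3 = -1.
(a,b)_23: α=5, u≡11; β=1, v≡14 (mod 23); (11|23)=-1, (14|23)=-1; sign (−1)^1·-1^1·-1^5 = -1.
(a,b)_∞: sgn(253)=+, sgn(-5715523)=−, so +1.
(a,b)_13: α=-2, u≡2; β=0, v≡6 (mod 13); (2|13)=-1, (6|13)=-1; sign (−1)^0·-1^0·-1^-2 = +1.
(a,b)_41: α=2, u≡19; β=1, v≡29 (mod 41); (19|41)=-1, (29|41)=-1; sign (−1)^0·-1^1·-1^2 = -1.
(a,b)_3: α=6, u≡1; β=2, v≡2 (mod 3); (1|3)=+1, (2|3)=-1; sign (−1)^0·+1^2·-1^6 = +1.
(253, -5715523 / ℚ) ramifies at {11, 23, 29, 41}: a division algebra.

[11, 23, 29, 41]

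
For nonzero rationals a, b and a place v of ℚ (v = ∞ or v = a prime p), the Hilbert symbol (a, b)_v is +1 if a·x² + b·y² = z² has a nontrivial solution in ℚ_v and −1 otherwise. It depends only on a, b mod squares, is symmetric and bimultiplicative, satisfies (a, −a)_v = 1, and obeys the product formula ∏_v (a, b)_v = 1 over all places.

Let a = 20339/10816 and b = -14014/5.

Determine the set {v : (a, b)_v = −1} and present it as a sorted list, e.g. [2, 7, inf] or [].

[2, 13]

Mod squares: a ≡ 11, b ≡ -1430. Check v ∈ {∞, 2, 5, 7, 11, 13, 43}.
v=∞: 11 > 0 and -1430 < 0  ⇒  (a,b)_∞ = +1.
v=11: a=11^1·(≡4), b=11^1·(≡7) mod 11; (4|11)=+1, (7|11)=-1; (−1)^{1·1·5}·(+1)^1·(-1)^1 = +1.
v=2: v_2(a)=-6, v_2(b)=1; units ≡ 3, 5 (mod 8); ε·ε+αω+βω = 1·0+-6·1+1·1 ≡ 1  ⇒  (a,b)_2 = -1.
v=5: a=5^0·(≡4), b=5^-1·(≡1) mod 5; (4|5)=+1, (1|5)=+1; (−1)^{0·-1·2}·(+1)^-1·(+1)^0 = +1.
v=13: a=13^-2·(≡6), b=13^1·(≡8) mod 13; (6|13)=-1, (8|13)=-1; (−1)^{-2·1·6}·(-1)^1·(-1)^-2 = -1.
v=7: a=7^0·(≡4), b=7^2·(≡3) mod 7; (4|7)=+1, (3|7)=-1; (−1)^{0·2·3}·(+1)^2·(-1)^0 = +1.
v=43: a=43^2·(≡36), b=43^0·(≡18) mod 43; (36|43)=+1, (18|43)=-1; (−1)^{2·0·21}·(+1)^0·(-1)^2 = +1.
(11, -1430 / ℚ) ramifies at {2, 13}: a division algebra.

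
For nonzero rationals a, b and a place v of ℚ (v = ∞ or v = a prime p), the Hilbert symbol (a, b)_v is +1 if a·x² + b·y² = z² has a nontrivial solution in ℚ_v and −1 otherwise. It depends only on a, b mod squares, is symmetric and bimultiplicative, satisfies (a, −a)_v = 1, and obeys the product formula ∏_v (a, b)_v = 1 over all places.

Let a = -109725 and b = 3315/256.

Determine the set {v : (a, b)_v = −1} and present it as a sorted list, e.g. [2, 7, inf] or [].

[2, 3, 13, 17]

Mod squares: a ≡ -4389, b ≡ 3315. Check v ∈ {∞, 2, 3, 5, 7, 11, 13, 17, 19}.
v=19: a=19^1·(≡1), b=19^0·(≡1) mod 19; (1|19)=+1, (1|19)=+1; (−1)^{1·0·9}·(+1)^0·(+1)^1 = +1.
v=5: a=5^2·(≡1), b=5^1·(≡3) mod 5; (1|5)=+1, (3|5)=-1; (−1)^{2·1·2}·(+1)^1·(-1)^2 = +1.
v=17: a=17^0·(≡10), b=17^1·(≡8) mod 17; (10|17)=-1, (8|17)=+1; (−1)^{0·1·8}·(-1)^1·(+1)^0 = -1.
v=13: a=13^0·(≡8), b=13^1·(≡11) mod 13; (8|13)=-1, (11|13)=-1; (−1)^{0·1·6}·(-1)^1·(-1)^0 = -1.
v=7: a=7^1·(≡5), b=7^0·(≡1) mod 7; (5|7)=-1, (1|7)=+1; (−1)^{1·0·3}·(-1)^0·(+1)^1 = +1.
v=2: v_2(a)=0, v_2(b)=-8; units ≡ 3, 3 (mod 8); ε·ε+αω+βω = 1·1+0·1+-8·1 ≡ 1  ⇒  (a,b)_2 = -1.
v=∞: -4389 < 0 and 3315 > 0  ⇒  (a,b)_∞ = +1.
v=11: a=11^1·(≡2), b=11^0·(≡5) mod 11; (2|11)=-1, (5|11)=+1; (−1)^{1·0·5}·(-1)^0·(+1)^1 = +1.
v=3: a=3^1·(≡1), b=3^1·(≡1) mod 3; (1|3)=+1, (1|3)=+1; (−1)^{1·1·1}·(+1)^1·(+1)^1 = -1.
(-4389, 3315 / ℚ) ramifies at {2, 3, 13, 17}: a division algebra.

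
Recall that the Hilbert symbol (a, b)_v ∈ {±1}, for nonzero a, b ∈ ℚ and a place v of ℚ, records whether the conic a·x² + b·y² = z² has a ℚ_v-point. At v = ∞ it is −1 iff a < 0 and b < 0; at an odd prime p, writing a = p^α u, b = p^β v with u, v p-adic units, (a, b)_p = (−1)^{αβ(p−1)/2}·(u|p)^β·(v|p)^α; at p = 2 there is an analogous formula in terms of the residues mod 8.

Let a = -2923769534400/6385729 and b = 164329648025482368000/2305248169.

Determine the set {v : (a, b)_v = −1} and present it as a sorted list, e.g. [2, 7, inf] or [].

[13, 17]

Mod squares: a ≡ -2431, b ≡ 5. Check v ∈ {∞, 2, 3, 5, 7, 11, 13, 17, 19}.
v=5: a=5^2·(≡1), b=5^3·(≡1) mod 5; (1|5)=+1, (1|5)=+1; (−1)^{2·3·2}·(+1)^3·(+1)^2 = +1.
v=7: a=7^-2·(≡3), b=7^-2·(≡5) mod 7; (3|7)=-1, (5|7)=-1; (−1)^{-2·-2·3}·(-1)^-2·(-1)^-2 = +1.
v=11: a=11^1·(≡10), b=11^2·(≡1) mod 11; (10|11)=-1, (1|11)=+1; (−1)^{1·2·5}·(-1)^2·(+1)^1 = +1.
v=2: v_2(a)=6, v_2(b)=10; units ≡ 1, 5 (mod 8); ε·ε+αω+βω = 0·0+6·1+10·0 ≡ 0  ⇒  (a,b)_2 = +1.
v=17: a=17^5·(≡5), b=17^8·(≡14) mod 17; (5|17)=-1, (14|17)=-1; (−1)^{5·8·8}·(-1)^8·(-1)^5 = -1.
v=3: a=3^2·(≡2), b=3^2·(≡2) mod 3; (2|3)=-1, (2|3)=-1; (−1)^{2·2·1}·(-1)^2·(-1)^2 = +1.
v=19: a=19^-4·(≡4), b=19^-6·(≡7) mod 19; (4|19)=+1, (7|19)=+1; (−1)^{-4·-6·9}·(+1)^-6·(+1)^-4 = +1.
v=∞: -2431 < 0 and 5 > 0  ⇒  (a,b)_∞ = +1.
v=13: a=13^1·(≡2), b=13^2·(≡7) mod 13; (2|13)=-1, (7|13)=-1; (−1)^{1·2·6}·(-1)^2·(-1)^1 = -1.
(-2431, 5 / ℚ) ramifies at {13, 17}: a division algebra.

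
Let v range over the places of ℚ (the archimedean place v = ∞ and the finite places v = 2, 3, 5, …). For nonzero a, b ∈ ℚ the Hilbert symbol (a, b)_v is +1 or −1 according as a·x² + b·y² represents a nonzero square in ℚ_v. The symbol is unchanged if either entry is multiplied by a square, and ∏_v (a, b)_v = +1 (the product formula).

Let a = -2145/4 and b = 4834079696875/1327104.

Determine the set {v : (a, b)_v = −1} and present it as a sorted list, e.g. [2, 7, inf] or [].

(a, b) ≡ (-2145, 715) mod (ℚ^×)²; places V = {2, 3, 5, 11, 13, 23, ∞}.
(a,b)_23: α=0, u≡10; β=2, v≡4 (mod 23); (10|23)=-1, (4|23)=+1; sign (−1)^0·-1^2·+1^0 = +1.
(a,b)_2: α=-2, β=-14; u≡7, v≡3 (mod 8); ε(u)ε(v)=1·1, αω(v)=-2·1, βω(u)=-14·0; sum ≡ 1  ⇒  -1.
(a,b)_∞: sgn(-2145)=−, sgn(715)=+, so +1.
(a,b)_5: α=1, u≡4; β=5, v≡2 (mod 5); (4|5)=+1, (2|5)=-1; sign (−1)^0·+1^5·-1^1 = -1.
(a,b)_13: α=1, u≡1; β=3, v≡9 (mod 13); (1|13)=+1, (9|13)=+1; sign (−1)^0·+1^3·+1^1 = +1.
(a,b)_3: α=1, u≡2; β=-4, v≡1 (mod 3); (2|3)=-1, (1|3)=+1; sign (−1)^0·-1^-4·+1^1 = +1.
(a,b)_11: α=1, u≡9; β=3, v≡7 (mod 11); (9|11)=+1, (7|11)=-1; sign (−1)^1·+1^3·-1^1 = +1.
(-2145, 715 / ℚ) ramifies at {2, 5}: a division algebra.

[2, 5]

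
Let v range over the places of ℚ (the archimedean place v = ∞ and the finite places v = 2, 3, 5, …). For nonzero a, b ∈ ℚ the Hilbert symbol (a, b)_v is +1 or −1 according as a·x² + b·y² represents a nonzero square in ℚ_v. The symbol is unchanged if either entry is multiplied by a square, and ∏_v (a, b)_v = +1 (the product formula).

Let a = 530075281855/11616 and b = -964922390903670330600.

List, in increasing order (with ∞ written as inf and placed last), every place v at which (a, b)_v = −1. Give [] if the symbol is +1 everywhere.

(a, b) ≡ (91770, -3306) mod (ℚ^×)²; places V = {2, 3, 5, 7, 11, 19, 23, 29, ∞}.
(a,b)_23: α=1, u≡21; β=2, v≡13 (mod 23); (21|23)=-1, (13|23)=+1; sign (−1)^0·-1^2·+1^1 = +1.
(a,b)_5: α=1, u≡1; β=2, v≡1 (mod 5); (1|5)=+1, (1|5)=+1; sign (−1)^0·+1^2·+1^1 = +1.
(a,b)_11: α=-2, u≡8; β=0, v≡4 (mod 11); (8|11)=-1, (4|11)=+1; sign (−1)^0·-1^0·+1^-2 = +1.
(a,b)_∞: sgn(91770)=+, sgn(-3306)=−, so +1.
(a,b)_7: α=3, u≡5; β=4, v≡5 (mod 7); (5|7)=-1, (5|7)=-1; sign (−1)^0·-1^4·-1^3 = -1.
(a,b)_19: α=1, u≡9; β=3, v≡5 (mod 19); (9|19)=+1, (5|19)=+1; sign (−1)^1·+1^3·+1^1 = -1.
(a,b)_29: α=4, u≡15; β=5, v≡10 (mod 29); (15|29)=-1, (10|29)=-1; sign (−1)^0·-1^5·-1^4 = -1.
(a,b)_2: α=-5, β=3; u≡5, v≡3 (mod 8); ε(u)ε(v)=0·1, αω(v)=-5·1, βω(u)=3·1; sum ≡ 0  ⇒  +1.
(a,b)_3: α=-1, u≡2; β=3, v≡2 (mod 3); (2|3)=-1, (2|3)=-1; sign (−1)^1·-1^3·-1^-1 = -1.
|Ram(91770, -3306)| = 4, even; anisotropic at {3, 7, 19, 29}.

[3, 7, 19, 29]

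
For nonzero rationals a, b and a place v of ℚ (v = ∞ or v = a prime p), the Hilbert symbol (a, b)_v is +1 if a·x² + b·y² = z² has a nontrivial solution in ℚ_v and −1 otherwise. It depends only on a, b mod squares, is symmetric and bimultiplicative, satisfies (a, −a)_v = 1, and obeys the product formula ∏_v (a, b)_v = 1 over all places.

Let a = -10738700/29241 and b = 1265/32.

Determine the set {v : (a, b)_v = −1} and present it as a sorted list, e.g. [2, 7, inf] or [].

[2, 5, 7, 11]

Mod squares: a ≡ -203, b ≡ 2530. Check v ∈ {∞, 2, 3, 5, 7, 11, 19, 23, 29}.
v=11: a=11^0·(≡2), b=11^1·(≡6) mod 11; (2|11)=-1, (6|11)=-1; (−1)^{0·1·5}·(-1)^1·(-1)^0 = -1.
v=3: a=3^-4·(≡1), b=3^0·(≡1) mod 3; (1|3)=+1, (1|3)=+1; (−1)^{-4·0·1}·(+1)^0·(+1)^-4 = +1.
v=23: a=23^2·(≡4), b=23^1·(≡1) mod 23; (4|23)=+1, (1|23)=+1; (−1)^{2·1·11}·(+1)^1·(+1)^2 = +1.
v=∞: -203 < 0 and 2530 > 0  ⇒  (a,b)_∞ = +1.
v=2: v_2(a)=2, v_2(b)=-5; units ≡ 5, 1 (mod 8); ε·ε+αω+βω = 0·0+2·0+-5·1 ≡ 1  ⇒  (a,b)_2 = -1.
v=7: a=7^1·(≡3), b=7^0·(≡3) mod 7; (3|7)=-1, (3|7)=-1; (−1)^{1·0·3}·(-1)^0·(-1)^1 = -1.
v=5: a=5^2·(≡2), b=5^1·(≡4) mod 5; (2|5)=-1, (4|5)=+1; (−1)^{2·1·2}·(-1)^1·(+1)^2 = -1.
v=19: a=19^-2·(≡1), b=19^0·(≡14) mod 19; (1|19)=+1, (14|19)=-1; (−1)^{-2·0·9}·(+1)^0·(-1)^-2 = +1.
v=29: a=29^1·(≡13), b=29^0·(≡6) mod 29; (13|29)=+1, (6|29)=+1; (−1)^{1·0·14}·(+1)^0·(+1)^1 = +1.
Ram(-203, 2530) = {2, 5, 7, 11}; no ℚ_2-point on the conic.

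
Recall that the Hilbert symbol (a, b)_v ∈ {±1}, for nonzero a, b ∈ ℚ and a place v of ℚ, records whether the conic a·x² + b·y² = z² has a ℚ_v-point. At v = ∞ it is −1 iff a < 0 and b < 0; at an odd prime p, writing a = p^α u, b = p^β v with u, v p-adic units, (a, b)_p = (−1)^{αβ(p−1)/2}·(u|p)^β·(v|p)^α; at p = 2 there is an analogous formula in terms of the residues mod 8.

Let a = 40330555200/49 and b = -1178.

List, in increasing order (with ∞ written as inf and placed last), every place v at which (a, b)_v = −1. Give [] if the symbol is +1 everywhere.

(a, b) ≡ (2800733, -1178) mod (ℚ^×)²; places V = {2, 3, 5, 7, 13, 17, 19, 23, 29, 31, ∞}.
(a,b)_7: α=-2, u≡5; β=0, v≡5 (mod 7); (5|7)=-1, (5|7)=-1; sign (−1)^0·-1^0·-1^-2 = +1.
(a,b)_19: α=1, u≡6; β=1, v≡14 (mod 19); (6|19)=+1, (14|19)=-1; sign (−1)^1·+1^1·-1^1 = +1.
(a,b)_2: α=6, β=1; u≡5, v≡3 (mod 8); ε(u)ε(v)=0·1, αω(v)=6·1, βω(u)=1·1; sum ≡ 1  ⇒  -1.
(a,b)_5: α=2, u≡2; β=0, v≡2 (mod 5); (2|5)=-1, (2|5)=-1; sign (−1)^0·-1^0·-1^2 = +1.
(a,b)_23: α=1, u≡6; β=0, v≡18 (mod 23); (6|23)=+1, (18|23)=+1; sign (−1)^0·+1^0·+1^1 = +1.
(a,b)_31: α=0, u≡20; β=1, v≡24 (mod 31); (20|31)=+1, (24|31)=-1; sign (−1)^0·+1^1·-1^0 = +1.
(a,b)_17: α=1, u≡16; β=0, v≡12 (mod 17); (16|17)=+1, (12|17)=-1; sign (−1)^0·+1^0·-1^1 = -1.
(a,b)_∞: sgn(2800733)=+, sgn(-1178)=−, so +1.
(a,b)_29: α=1, u≡23; β=0, v≡11 (mod 29); (23|29)=+1, (11|29)=-1; sign (−1)^0·+1^0·-1^1 = -1.
(a,b)_3: α=2, u≡2; β=0, v≡1 (mod 3); (2|3)=-1, (1|3)=+1; sign (−1)^0·-1^0·+1^2 = +1.
(a,b)_13: α=1, u≡11; β=0, v≡5 (mod 13); (11|13)=-1, (5|13)=-1; sign (−1)^0·-1^0·-1^1 = -1.
|Ram(2800733, -1178)| = 4, even; anisotropic at {2, 13, 17, 29}.

[2, 13, 17, 29]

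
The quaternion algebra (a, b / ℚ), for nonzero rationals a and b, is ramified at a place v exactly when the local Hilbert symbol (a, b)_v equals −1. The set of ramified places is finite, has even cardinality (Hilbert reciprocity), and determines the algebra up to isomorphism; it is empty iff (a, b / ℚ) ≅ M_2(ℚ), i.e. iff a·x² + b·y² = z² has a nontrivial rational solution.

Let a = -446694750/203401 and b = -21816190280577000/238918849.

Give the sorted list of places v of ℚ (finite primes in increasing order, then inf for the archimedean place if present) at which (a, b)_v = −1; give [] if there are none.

Mod squares: a ≡ -24510, b ≡ -23314170. Check v ∈ {∞, 2, 3, 5, 7, 11, 13, 19, 23, 29, 31, 41, 43, 53}.
v=41: a=41^-2·(≡39), b=41^-2·(≡38) mod 41; (39|41)=+1, (38|41)=-1; (−1)^{-2·-2·20}·(+1)^-2·(-1)^-2 = +1.
v=43: a=43^1·(≡7), b=43^1·(≡16) mod 43; (7|43)=-1, (16|43)=+1; (−1)^{1·1·21}·(-1)^1·(+1)^1 = +1.
v=5: a=5^3·(≡2), b=5^3·(≡1) mod 5; (2|5)=-1, (1|5)=+1; (−1)^{3·3·2}·(-1)^3·(+1)^3 = -1.
v=∞: -24510 < 0 and -23314170 < 0  ⇒  (a,b)_∞ = -1.
v=3: a=3^7·(≡2), b=3^1·(≡2) mod 3; (2|3)=-1, (2|3)=-1; (−1)^{7·1·1}·(-1)^1·(-1)^7 = -1.
v=23: a=23^0·(≡6), b=23^2·(≡22) mod 23; (6|23)=+1, (22|23)=-1; (−1)^{0·2·11}·(+1)^2·(-1)^0 = +1.
v=11: a=11^-2·(≡9), b=11^1·(≡8) mod 11; (9|11)=+1, (8|11)=-1; (−1)^{-2·1·5}·(+1)^1·(-1)^-2 = +1.
v=7: a=7^0·(≡1), b=7^2·(≡1) mod 7; (1|7)=+1, (1|7)=+1; (−1)^{0·2·3}·(+1)^2·(+1)^0 = +1.
v=2: v_2(a)=1, v_2(b)=3; units ≡ 1, 3 (mod 8); ε·ε+αω+βω = 0·1+1·1+3·0 ≡ 1  ⇒  (a,b)_2 = -1.
v=13: a=13^0·(≡6), b=13^-2·(≡3) mod 13; (6|13)=-1, (3|13)=+1; (−1)^{0·-2·6}·(-1)^-2·(+1)^0 = +1.
v=53: a=53^0·(≡36), b=53^1·(≡25) mod 53; (36|53)=+1, (25|53)=+1; (−1)^{0·1·26}·(+1)^1·(+1)^0 = +1.
v=29: a=29^0·(≡13), b=29^-2·(≡15) mod 29; (13|29)=+1, (15|29)=-1; (−1)^{0·-2·14}·(+1)^-2·(-1)^0 = +1.
v=31: a=31^0·(≡6), b=31^1·(≡22) mod 31; (6|31)=-1, (22|31)=-1; (−1)^{0·1·15}·(-1)^1·(-1)^0 = -1.
v=19: a=19^1·(≡14), b=19^2·(≡2) mod 19; (14|19)=-1, (2|19)=-1; (−1)^{1·2·9}·(-1)^2·(-1)^1 = -1.
Ram(-24510, -23314170) = {2, 3, 5, 19, 31, ∞}; no ℚ_2-point on the conic.

[2, 3, 5, 19, 31, inf]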